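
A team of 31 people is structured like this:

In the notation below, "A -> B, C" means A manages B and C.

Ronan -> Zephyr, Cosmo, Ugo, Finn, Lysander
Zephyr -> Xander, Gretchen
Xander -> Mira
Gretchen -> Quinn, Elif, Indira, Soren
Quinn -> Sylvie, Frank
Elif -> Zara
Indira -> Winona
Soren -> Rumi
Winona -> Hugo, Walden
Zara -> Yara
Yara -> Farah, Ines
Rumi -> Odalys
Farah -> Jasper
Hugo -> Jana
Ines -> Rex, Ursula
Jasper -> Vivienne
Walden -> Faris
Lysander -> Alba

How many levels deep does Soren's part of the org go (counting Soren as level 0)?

The longest chain under Soren runs Soren → Rumi → Odalys, which is 2 levels below Soren.

2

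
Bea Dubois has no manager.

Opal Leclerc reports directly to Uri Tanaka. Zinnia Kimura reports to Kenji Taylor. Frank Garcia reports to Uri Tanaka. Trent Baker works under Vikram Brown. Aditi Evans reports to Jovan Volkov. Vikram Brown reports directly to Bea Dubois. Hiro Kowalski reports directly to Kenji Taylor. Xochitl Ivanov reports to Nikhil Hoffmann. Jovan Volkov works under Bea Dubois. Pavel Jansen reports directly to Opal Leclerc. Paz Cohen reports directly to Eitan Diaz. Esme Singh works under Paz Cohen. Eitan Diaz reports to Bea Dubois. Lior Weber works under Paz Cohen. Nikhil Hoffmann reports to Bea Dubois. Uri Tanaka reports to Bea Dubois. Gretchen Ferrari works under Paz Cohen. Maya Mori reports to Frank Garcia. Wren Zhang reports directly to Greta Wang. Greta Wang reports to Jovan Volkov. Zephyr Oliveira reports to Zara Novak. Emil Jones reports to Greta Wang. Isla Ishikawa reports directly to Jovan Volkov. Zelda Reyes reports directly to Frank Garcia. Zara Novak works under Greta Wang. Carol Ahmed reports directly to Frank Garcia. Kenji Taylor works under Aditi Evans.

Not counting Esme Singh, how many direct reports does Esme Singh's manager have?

2

Esme Singh reports to Paz Cohen. Paz Cohen's other direct reports are Gretchen Ferrari, Lior Weber — 2 peers.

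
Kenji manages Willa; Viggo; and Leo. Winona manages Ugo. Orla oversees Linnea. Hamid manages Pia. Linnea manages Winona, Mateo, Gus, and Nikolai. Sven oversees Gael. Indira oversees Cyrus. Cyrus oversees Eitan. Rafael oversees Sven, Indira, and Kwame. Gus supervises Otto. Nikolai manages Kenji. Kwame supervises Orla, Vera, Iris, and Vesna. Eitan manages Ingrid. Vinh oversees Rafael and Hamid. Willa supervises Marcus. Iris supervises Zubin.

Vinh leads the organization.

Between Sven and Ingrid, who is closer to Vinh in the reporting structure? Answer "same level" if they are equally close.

Sven

Sven is 2 levels below Vinh; Ingrid is 5. Sven is higher.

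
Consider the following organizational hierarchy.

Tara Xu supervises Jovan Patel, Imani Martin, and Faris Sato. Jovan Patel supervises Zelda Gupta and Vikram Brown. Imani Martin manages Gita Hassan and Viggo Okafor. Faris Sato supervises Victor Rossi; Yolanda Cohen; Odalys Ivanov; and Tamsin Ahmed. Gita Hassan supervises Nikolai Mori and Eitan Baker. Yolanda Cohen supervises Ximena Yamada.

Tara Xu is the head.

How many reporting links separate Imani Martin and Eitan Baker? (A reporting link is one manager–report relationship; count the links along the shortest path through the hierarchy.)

2

Eitan Baker is in Imani Martin's organization: the chain from Eitan Baker up to Imani Martin is Eitan Baker → Gita Hassan → Imani Martin, which is 2 links.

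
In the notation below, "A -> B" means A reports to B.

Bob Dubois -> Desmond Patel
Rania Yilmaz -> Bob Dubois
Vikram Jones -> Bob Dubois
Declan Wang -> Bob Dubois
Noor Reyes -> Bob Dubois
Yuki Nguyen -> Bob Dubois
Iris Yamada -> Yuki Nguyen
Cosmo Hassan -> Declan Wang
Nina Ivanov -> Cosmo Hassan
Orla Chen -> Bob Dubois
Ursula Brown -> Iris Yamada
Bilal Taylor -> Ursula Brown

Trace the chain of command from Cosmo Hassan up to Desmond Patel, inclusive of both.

Cosmo Hassan -> Declan Wang -> Bob Dubois -> Desmond Patel

Cosmo Hassan reports to Declan Wang. Declan Wang reports to Bob Dubois. Bob Dubois reports to Desmond Patel. Desmond Patel is at the top.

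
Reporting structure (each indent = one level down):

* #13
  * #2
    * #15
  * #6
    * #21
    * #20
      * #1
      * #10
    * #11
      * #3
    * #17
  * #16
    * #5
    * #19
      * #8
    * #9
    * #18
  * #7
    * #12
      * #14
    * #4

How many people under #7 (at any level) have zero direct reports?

The people in #7's organization with no one reporting to them are #4, #14. That is 2.

2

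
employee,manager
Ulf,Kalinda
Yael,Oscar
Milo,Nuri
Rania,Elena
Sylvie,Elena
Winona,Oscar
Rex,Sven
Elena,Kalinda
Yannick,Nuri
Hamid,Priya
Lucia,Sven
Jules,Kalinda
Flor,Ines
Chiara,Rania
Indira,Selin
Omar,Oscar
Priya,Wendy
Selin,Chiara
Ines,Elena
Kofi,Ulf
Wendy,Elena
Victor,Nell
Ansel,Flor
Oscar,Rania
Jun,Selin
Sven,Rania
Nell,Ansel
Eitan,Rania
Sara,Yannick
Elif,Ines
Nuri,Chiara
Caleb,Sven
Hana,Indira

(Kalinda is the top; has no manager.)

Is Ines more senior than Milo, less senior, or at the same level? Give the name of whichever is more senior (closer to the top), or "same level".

Ines

Ines is 2 levels below Kalinda; Milo is 5. Ines is higher.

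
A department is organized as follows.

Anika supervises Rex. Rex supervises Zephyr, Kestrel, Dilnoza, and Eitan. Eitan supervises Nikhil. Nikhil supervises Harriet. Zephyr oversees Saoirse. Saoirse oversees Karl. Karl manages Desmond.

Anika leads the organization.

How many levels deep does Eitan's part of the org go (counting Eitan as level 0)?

The longest chain under Eitan runs Eitan → Nikhil → Harriet, which is 2 levels below Eitan.

2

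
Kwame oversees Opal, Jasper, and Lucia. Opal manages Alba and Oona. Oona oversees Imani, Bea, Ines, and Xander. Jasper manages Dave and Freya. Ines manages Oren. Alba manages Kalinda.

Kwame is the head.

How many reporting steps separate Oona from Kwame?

2

Chain from Oona up to Kwame: Oona → Opal → Kwame. That is 2 steps up, so Oona is 2 levels below Kwame.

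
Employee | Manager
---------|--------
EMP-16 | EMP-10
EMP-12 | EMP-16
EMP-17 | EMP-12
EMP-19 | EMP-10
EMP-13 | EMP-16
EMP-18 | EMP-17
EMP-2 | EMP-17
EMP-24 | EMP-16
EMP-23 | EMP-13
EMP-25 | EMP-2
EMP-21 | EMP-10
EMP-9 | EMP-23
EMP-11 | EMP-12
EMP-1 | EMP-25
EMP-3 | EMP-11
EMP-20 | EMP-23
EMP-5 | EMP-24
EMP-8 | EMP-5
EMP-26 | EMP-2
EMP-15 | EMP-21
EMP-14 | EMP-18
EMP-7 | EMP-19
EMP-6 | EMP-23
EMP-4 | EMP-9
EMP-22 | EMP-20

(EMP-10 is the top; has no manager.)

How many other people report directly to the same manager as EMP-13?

2

EMP-13 reports to EMP-16. EMP-16's other direct reports are EMP-12, EMP-24 — 2 peers.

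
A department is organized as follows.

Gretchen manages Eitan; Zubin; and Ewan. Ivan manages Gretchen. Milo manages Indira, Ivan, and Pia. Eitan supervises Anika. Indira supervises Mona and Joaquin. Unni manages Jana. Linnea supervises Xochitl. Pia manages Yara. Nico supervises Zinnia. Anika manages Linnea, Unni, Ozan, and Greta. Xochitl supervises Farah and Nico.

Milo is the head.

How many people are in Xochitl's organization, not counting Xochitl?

3

Xochitl directly manages Farah, Nico. Farah has no reports. Under Nico: Zinnia (1). So Xochitl's organization is 2 direct reports plus everyone under them: 1 + 2 = 3.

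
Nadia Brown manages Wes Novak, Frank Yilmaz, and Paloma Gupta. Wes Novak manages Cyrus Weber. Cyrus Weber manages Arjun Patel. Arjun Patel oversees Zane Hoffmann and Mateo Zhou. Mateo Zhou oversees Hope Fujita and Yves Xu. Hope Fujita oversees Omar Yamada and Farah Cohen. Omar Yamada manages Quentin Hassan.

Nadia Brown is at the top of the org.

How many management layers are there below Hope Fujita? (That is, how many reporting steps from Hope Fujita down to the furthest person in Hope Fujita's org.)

2

The longest chain under Hope Fujita runs Hope Fujita → Omar Yamada → Quentin Hassan, which is 2 levels below Hope Fujita.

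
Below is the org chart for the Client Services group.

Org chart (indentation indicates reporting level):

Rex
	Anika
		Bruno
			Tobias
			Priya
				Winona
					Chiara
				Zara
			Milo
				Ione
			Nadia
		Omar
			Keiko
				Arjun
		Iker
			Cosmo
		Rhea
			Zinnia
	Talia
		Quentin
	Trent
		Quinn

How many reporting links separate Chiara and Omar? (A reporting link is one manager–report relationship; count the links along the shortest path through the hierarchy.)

5

Chiara is 4 levels below Anika, and Omar is 1 level below Anika (their lowest common manager). The shortest path runs up from Chiara to Anika and back down to Omar: 4 + 1 = 5 links.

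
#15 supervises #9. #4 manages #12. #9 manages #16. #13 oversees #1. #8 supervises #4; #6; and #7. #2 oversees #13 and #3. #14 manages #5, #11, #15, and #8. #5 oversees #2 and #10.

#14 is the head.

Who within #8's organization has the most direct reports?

#8

Direct-report counts within #8's organization: #8 has 3; #4 has 1. The largest is 3, held by #8.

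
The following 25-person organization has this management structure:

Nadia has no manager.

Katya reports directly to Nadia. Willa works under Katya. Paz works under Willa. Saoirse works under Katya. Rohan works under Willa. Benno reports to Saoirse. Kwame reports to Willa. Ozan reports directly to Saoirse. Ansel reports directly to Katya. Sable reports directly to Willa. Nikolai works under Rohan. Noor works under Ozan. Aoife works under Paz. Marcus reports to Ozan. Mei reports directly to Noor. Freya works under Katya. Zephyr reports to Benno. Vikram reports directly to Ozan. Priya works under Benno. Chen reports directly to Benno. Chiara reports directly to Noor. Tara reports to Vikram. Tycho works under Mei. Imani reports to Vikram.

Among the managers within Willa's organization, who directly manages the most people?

Direct-report counts within Willa's organization: Willa has 4; Rohan has 1; Paz has 1. The largest is 4, held by Willa.

Willa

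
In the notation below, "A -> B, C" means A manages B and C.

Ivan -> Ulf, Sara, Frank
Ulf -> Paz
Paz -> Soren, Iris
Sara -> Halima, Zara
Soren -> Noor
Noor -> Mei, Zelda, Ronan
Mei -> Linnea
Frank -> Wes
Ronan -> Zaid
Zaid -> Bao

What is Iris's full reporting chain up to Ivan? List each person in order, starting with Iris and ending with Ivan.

Iris -> Paz -> Ulf -> Ivan

Iris reports to Paz. Paz reports to Ulf. Ulf reports to Ivan. Ivan is at the top.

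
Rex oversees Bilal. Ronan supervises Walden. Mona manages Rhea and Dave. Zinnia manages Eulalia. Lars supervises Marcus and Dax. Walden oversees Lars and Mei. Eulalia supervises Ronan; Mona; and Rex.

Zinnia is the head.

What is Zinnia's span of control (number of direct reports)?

1

Zinnia directly manages Eulalia. That is 1 direct report.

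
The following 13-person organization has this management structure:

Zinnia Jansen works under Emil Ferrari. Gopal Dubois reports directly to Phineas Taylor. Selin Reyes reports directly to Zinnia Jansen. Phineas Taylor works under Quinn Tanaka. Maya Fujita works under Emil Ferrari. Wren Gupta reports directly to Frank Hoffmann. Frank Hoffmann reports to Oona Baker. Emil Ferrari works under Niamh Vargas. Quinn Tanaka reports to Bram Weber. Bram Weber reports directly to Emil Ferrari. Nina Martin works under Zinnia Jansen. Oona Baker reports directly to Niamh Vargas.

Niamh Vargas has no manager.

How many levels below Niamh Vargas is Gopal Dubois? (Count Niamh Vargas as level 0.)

5

Chain from Gopal Dubois up to Niamh Vargas: Gopal Dubois → Phineas Taylor → Quinn Tanaka → Bram Weber → Emil Ferrari → Niamh Vargas. That is 5 steps up, so Gopal Dubois is 5 levels below Niamh Vargas.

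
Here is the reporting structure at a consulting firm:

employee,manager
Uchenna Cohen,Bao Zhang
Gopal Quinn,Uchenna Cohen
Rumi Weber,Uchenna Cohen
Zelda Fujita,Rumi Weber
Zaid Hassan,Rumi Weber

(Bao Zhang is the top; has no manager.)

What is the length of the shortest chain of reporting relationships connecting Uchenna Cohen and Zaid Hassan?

Zaid Hassan is in Uchenna Cohen's organization: the chain from Zaid Hassan up to Uchenna Cohen is Zaid Hassan → Rumi Weber → Uchenna Cohen, which is 2 links.

2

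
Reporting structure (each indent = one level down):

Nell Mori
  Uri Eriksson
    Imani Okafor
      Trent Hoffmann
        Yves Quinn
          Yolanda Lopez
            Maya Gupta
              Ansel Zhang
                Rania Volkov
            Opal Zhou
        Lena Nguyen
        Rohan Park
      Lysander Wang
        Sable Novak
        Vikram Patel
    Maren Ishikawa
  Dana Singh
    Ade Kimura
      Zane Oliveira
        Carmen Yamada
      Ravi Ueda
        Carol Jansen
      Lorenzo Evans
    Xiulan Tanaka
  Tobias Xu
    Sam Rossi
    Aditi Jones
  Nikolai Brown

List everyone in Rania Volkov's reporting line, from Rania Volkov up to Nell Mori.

Rania Volkov -> Ansel Zhang -> Maya Gupta -> Yolanda Lopez -> Yves Quinn -> Trent Hoffmann -> Imani Okafor -> Uri Eriksson -> Nell Mori

Rania Volkov reports to Ansel Zhang. Ansel Zhang reports to Maya Gupta. Maya Gupta reports to Yolanda Lopez. Yolanda Lopez reports to Yves Quinn. Yves Quinn reports to Trent Hoffmann. Trent Hoffmann reports to Imani Okafor. Imani Okafor reports to Uri Eriksson. Uri Eriksson reports to Nell Mori. Nell Mori is at the top.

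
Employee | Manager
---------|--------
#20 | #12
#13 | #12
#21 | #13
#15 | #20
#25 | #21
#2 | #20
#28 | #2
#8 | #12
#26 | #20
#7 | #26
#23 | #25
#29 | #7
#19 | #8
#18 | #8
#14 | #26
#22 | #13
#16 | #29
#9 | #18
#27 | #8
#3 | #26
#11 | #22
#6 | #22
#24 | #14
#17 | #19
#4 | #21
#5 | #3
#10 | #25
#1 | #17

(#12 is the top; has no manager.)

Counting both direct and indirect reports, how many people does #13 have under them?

8

#13 directly manages #21, #22. Under #21: #4, #25, #10, #23 (4). Under #22: #6, #11 (2). So #13's organization is 2 direct reports plus everyone under them: 5 + 3 = 8.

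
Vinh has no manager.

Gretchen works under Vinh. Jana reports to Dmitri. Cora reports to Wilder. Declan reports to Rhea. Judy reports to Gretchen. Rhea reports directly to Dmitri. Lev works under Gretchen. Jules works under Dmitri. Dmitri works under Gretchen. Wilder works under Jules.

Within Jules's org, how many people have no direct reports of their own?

1

The only person in Jules's organization with no one reporting to them is Cora. That is 1.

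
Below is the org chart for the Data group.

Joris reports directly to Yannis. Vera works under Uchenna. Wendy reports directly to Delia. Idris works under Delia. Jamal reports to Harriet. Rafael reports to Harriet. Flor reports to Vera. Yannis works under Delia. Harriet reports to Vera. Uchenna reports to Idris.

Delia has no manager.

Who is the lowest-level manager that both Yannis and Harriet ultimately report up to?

Yannis's chain of managers is Delia. Harriet's chain of managers is Vera, Uchenna, Idris, Delia. The first manager that appears in both chains is Delia.

Delia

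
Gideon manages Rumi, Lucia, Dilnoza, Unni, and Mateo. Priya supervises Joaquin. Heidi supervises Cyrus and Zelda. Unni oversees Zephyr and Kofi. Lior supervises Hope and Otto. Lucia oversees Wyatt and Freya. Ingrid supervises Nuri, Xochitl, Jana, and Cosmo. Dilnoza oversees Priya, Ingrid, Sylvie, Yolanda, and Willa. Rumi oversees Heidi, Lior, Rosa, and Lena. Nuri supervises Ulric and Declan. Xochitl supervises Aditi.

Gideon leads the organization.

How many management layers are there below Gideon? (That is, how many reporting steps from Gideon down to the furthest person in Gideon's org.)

4

The longest chain under Gideon runs Gideon → Dilnoza → Ingrid → Xochitl → Aditi, which is 4 levels below Gideon.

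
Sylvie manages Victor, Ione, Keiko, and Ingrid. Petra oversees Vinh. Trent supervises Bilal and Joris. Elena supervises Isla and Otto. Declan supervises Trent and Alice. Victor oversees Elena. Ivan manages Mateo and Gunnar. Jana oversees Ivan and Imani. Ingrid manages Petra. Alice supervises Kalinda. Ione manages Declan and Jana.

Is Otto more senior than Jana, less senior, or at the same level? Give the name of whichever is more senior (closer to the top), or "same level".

Jana

Otto is 3 levels below Sylvie; Jana is 2. Jana is higher.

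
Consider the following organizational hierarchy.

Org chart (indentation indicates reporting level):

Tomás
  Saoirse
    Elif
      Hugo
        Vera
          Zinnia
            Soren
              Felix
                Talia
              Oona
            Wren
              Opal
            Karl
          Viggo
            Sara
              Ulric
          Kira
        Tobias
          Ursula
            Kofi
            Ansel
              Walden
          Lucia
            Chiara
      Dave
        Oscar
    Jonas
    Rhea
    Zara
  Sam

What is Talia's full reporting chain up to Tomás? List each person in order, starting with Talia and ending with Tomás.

Talia -> Felix -> Soren -> Zinnia -> Vera -> Hugo -> Elif -> Saoirse -> Tomás

Talia reports to Felix. Felix reports to Soren. Soren reports to Zinnia. Zinnia reports to Vera. Vera reports to Hugo. Hugo reports to Elif. Elif reports to Saoirse. Saoirse reports to Tomás. Tomás is at the top.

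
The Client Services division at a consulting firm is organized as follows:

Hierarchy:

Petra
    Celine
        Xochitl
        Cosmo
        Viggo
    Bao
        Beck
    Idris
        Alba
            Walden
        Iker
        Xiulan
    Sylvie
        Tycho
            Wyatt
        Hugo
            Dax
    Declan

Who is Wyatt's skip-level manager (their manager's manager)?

Sylvie

Wyatt reports to Tycho, and Tycho reports to Sylvie. So Wyatt's skip-level manager is Sylvie.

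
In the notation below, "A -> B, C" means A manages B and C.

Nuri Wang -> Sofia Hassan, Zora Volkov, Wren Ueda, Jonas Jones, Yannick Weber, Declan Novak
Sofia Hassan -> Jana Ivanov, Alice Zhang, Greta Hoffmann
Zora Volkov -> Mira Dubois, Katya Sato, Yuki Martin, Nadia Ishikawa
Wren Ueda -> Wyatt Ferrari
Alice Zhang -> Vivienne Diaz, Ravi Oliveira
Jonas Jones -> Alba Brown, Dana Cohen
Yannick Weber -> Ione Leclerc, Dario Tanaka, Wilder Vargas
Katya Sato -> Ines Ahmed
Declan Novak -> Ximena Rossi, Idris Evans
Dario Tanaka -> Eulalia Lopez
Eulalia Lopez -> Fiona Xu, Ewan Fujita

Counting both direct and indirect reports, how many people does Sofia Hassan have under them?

5

Sofia Hassan directly manages Jana Ivanov, Alice Zhang, Greta Hoffmann. Jana Ivanov has no reports. Under Alice Zhang: Ravi Oliveira, Vivienne Diaz (2). Greta Hoffmann has no reports. So Sofia Hassan's organization is 3 direct reports plus everyone under them: 1 + 3 + 1 = 5.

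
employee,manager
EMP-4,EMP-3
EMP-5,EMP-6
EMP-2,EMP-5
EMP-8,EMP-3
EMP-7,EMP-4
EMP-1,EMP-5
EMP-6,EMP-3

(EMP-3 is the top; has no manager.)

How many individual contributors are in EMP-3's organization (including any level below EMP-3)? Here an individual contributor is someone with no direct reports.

4

The people in EMP-3's organization with no one reporting to them are EMP-8, EMP-2, EMP-1, EMP-7. That is 4.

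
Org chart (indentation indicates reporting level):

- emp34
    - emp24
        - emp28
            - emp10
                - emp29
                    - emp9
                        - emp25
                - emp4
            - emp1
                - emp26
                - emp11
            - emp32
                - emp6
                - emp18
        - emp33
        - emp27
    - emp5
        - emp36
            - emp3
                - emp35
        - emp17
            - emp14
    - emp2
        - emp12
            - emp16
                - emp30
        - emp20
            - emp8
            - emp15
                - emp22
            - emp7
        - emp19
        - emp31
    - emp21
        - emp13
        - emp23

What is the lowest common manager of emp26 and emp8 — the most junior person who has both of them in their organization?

emp26's chain of managers is emp1, emp28, emp24, emp34. emp8's chain of managers is emp20, emp2, emp34. The first manager that appears in both chains is emp34.

emp34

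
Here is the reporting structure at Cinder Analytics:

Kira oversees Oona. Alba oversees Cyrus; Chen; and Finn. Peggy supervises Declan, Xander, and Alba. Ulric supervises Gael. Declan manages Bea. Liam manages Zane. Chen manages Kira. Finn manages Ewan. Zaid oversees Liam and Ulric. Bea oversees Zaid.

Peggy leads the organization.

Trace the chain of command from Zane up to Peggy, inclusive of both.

Zane -> Liam -> Zaid -> Bea -> Declan -> Peggy

Zane reports to Liam. Liam reports to Zaid. Zaid reports to Bea. Bea reports to Declan. Declan reports to Peggy. Peggy is at the top.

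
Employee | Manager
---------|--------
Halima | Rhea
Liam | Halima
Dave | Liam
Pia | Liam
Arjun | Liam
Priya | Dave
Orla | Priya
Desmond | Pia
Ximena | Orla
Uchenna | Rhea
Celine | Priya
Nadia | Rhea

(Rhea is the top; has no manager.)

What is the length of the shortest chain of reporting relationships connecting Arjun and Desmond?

Arjun is 1 level below Liam, and Desmond is 2 levels below Liam (their lowest common manager). The shortest path runs up from Arjun to Liam and back down to Desmond: 1 + 2 = 3 links.

3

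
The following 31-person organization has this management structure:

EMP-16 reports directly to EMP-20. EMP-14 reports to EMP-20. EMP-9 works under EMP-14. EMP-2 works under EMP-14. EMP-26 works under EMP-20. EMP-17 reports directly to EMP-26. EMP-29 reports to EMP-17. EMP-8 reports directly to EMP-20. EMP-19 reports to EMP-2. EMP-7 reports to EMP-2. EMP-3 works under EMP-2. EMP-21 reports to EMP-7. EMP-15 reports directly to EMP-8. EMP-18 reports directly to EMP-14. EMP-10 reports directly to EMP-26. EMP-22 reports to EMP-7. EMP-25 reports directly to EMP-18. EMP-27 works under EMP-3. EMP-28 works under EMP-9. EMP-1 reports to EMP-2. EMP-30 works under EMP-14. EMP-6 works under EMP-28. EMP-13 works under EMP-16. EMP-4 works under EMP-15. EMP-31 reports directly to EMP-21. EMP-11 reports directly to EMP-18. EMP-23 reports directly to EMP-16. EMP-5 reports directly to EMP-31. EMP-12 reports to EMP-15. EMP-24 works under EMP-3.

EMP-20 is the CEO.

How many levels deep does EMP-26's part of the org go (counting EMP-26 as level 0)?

2

The longest chain under EMP-26 runs EMP-26 → EMP-17 → EMP-29, which is 2 levels below EMP-26.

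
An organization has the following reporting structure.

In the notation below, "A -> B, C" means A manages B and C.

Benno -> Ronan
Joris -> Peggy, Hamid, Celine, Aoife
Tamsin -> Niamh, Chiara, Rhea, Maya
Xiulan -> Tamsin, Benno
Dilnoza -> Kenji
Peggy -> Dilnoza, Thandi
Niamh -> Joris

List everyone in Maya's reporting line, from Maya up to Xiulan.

Maya -> Tamsin -> Xiulan

Maya reports to Tamsin. Tamsin reports to Xiulan. Xiulan is at the top.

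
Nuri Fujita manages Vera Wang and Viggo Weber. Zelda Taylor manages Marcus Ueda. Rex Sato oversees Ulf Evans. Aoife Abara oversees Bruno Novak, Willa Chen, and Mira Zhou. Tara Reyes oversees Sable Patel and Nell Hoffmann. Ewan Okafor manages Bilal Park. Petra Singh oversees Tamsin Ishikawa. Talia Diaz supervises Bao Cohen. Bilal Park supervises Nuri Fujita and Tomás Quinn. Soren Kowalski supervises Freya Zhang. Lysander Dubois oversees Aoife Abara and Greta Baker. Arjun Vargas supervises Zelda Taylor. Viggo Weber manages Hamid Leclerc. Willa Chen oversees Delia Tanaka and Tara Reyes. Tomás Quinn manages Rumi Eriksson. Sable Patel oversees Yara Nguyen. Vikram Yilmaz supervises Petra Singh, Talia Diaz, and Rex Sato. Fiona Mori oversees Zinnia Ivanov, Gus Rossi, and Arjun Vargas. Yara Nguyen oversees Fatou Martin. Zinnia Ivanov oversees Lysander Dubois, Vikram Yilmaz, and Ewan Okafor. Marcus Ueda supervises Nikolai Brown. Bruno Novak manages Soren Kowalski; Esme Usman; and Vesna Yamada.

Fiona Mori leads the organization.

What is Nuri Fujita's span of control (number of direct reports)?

Nuri Fujita directly manages Viggo Weber, Vera Wang. That is 2 direct reports.

2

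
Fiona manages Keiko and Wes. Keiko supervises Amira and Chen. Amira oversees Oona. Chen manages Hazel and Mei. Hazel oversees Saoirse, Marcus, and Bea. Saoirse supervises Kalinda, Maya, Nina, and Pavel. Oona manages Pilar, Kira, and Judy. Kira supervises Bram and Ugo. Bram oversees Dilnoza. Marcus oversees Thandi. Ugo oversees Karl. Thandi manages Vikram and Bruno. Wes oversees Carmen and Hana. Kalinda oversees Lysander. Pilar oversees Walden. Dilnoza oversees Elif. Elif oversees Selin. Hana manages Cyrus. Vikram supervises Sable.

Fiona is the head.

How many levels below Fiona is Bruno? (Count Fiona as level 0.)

6

Chain from Bruno up to Fiona: Bruno → Thandi → Marcus → Hazel → Chen → Keiko → Fiona. That is 6 steps up, so Bruno is 6 levels below Fiona.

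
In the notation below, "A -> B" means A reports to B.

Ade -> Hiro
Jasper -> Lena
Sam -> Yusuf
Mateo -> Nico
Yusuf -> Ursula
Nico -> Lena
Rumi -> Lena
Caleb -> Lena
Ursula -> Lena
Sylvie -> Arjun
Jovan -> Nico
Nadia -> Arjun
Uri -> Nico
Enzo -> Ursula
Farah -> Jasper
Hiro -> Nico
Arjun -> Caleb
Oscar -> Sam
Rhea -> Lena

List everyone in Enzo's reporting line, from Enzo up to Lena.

Enzo reports to Ursula. Ursula reports to Lena. Lena is at the top.

Enzo -> Ursula -> Lena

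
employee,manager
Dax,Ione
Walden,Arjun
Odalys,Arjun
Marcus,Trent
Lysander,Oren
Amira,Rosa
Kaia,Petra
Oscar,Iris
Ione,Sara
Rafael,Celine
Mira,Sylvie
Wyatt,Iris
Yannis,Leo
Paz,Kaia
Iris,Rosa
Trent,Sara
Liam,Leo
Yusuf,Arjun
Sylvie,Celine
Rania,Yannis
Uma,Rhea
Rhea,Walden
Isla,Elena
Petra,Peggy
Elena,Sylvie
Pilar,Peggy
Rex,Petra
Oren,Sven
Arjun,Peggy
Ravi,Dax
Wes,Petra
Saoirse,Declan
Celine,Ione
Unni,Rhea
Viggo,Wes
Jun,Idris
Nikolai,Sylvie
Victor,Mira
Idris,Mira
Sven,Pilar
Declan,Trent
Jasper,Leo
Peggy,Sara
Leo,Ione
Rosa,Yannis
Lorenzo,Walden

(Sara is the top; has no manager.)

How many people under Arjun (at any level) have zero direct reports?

5

The people in Arjun's organization with no one reporting to them are Unni, Uma, Lorenzo, Odalys, Yusuf. That is 5.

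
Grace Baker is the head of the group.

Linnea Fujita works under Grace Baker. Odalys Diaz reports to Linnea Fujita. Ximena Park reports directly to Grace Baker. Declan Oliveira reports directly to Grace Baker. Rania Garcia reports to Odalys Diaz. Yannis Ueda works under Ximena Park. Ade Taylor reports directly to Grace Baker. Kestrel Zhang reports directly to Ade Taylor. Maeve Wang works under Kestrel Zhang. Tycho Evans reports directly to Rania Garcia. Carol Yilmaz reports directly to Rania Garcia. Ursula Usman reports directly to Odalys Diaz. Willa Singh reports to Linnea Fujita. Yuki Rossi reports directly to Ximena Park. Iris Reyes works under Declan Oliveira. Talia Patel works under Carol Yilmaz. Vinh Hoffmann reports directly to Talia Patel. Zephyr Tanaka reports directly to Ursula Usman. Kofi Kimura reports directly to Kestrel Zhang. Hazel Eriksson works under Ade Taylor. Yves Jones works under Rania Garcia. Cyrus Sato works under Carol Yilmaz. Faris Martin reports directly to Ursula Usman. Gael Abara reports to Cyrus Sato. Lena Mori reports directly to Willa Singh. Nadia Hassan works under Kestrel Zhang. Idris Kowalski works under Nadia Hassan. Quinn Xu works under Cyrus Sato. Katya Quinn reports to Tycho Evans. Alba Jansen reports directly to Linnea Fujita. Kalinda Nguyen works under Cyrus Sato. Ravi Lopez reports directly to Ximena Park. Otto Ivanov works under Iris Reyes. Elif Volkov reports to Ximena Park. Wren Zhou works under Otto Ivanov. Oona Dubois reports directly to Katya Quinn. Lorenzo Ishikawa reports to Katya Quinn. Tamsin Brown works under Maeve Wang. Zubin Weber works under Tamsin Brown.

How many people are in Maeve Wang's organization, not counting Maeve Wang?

2

Maeve Wang directly manages Tamsin Brown. Under Tamsin Brown: Zubin Weber (1). That's 2 in total.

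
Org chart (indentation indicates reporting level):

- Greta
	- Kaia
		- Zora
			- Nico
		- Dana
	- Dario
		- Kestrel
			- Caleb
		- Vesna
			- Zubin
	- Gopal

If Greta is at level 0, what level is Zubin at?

3

Chain from Zubin up to Greta: Zubin → Vesna → Dario → Greta. That is 3 steps up, so Zubin is 3 levels below Greta.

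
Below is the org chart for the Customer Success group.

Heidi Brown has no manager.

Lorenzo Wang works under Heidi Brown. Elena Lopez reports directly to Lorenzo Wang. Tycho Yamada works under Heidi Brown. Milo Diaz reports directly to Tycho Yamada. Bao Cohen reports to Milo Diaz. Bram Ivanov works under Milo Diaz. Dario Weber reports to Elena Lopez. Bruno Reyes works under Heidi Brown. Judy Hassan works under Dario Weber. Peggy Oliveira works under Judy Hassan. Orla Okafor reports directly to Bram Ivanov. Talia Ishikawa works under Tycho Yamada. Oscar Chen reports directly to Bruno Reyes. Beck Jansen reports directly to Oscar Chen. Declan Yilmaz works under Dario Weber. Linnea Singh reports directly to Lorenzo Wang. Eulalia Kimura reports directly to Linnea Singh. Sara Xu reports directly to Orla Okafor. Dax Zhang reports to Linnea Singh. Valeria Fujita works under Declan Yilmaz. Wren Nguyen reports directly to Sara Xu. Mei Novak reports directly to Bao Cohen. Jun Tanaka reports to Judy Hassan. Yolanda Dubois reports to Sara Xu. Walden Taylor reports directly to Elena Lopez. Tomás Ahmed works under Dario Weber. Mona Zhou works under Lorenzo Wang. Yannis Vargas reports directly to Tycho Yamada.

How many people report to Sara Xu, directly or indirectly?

2

Sara Xu directly manages Wren Nguyen, Yolanda Dubois. Wren Nguyen has no reports. Yolanda Dubois has no reports. So Sara Xu's organization is 2 direct reports plus everyone under them: 1 + 1 = 2.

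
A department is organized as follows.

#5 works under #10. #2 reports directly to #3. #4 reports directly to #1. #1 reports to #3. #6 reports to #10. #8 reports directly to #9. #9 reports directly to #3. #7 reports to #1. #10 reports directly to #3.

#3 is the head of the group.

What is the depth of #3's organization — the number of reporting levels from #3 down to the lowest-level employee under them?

2

The longest chain under #3 runs #3 → #9 → #8, which is 2 levels below #3.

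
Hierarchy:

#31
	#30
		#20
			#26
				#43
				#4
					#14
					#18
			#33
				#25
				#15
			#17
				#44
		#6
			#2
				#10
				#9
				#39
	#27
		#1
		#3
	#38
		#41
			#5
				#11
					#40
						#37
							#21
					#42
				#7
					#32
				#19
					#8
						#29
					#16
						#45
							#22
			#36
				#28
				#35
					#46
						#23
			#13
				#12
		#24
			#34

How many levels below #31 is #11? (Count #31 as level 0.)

Chain from #11 up to #31: #11 → #5 → #41 → #38 → #31. That is 4 steps up, so #11 is 4 levels below #31.

4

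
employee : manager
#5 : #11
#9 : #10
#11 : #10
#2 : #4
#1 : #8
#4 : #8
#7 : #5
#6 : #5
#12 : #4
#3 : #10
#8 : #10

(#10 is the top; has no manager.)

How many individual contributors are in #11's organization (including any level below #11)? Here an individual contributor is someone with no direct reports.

2

The people in #11's organization with no one reporting to them are #7, #6. That is 2.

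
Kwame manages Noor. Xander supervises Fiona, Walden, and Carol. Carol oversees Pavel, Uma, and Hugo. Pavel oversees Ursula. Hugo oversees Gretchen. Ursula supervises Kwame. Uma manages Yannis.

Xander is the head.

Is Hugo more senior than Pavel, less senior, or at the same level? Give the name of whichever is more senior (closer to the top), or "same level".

Both Hugo and Pavel are 2 levels below Xander.

same level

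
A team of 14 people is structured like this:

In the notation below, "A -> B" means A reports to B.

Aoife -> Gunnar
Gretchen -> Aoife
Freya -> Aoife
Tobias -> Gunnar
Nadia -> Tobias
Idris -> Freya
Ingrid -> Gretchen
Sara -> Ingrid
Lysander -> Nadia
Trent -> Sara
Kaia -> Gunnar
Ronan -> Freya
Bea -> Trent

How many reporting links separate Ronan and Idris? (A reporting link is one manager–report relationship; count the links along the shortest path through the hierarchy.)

2

Ronan is 1 level below Freya, and Idris is 1 level below Freya (their lowest common manager). The shortest path runs up from Ronan to Freya and back down to Idris: 1 + 1 = 2 links.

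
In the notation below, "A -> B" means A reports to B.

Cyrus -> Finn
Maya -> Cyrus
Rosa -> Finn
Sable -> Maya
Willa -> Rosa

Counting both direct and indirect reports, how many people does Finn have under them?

5

Finn directly manages Cyrus, Rosa. Under Cyrus: Maya, Sable (2). Under Rosa: Willa (1). So Finn's organization is 2 direct reports plus everyone under them: 3 + 2 = 5.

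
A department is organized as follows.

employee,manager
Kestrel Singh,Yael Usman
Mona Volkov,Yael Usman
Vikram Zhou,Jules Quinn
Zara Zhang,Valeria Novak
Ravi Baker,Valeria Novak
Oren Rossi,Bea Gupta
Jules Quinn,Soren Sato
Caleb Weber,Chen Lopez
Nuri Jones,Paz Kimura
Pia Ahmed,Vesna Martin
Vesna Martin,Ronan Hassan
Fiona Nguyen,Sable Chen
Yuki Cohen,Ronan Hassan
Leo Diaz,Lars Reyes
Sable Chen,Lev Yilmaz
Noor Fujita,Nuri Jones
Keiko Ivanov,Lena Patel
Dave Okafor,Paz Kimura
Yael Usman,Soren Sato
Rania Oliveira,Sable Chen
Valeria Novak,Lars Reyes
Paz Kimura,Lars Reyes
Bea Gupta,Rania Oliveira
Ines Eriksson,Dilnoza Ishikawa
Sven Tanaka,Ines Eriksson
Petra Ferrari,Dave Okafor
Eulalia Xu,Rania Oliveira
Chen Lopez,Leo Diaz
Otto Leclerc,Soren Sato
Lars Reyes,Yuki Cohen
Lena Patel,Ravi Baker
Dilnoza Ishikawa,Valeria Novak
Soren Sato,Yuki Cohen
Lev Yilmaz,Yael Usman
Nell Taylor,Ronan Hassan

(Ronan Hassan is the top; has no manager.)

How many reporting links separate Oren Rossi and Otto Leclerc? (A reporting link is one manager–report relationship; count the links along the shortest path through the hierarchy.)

Oren Rossi is 6 levels below Soren Sato, and Otto Leclerc is 1 level below Soren Sato (their lowest common manager). The shortest path runs up from Oren Rossi to Soren Sato and back down to Otto Leclerc: 6 + 1 = 7 links.

7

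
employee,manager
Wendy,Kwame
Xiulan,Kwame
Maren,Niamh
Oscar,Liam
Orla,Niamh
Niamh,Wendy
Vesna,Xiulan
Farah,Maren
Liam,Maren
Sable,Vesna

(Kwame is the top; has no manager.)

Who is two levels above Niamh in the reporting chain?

Niamh reports to Wendy, and Wendy reports to Kwame. So Niamh's skip-level manager is Kwame.

Kwame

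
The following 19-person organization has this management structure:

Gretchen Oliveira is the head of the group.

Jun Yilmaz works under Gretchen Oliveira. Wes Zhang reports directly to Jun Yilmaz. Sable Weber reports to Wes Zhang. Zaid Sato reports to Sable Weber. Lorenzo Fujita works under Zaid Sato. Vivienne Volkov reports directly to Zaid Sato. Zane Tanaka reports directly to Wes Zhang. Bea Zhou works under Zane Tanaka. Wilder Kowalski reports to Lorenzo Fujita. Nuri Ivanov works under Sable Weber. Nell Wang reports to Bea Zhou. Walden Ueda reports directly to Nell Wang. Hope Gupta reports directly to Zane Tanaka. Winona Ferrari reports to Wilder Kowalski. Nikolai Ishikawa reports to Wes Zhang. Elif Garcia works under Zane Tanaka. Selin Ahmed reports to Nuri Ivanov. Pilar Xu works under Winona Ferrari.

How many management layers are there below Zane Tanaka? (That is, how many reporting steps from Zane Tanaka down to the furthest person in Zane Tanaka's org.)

3

The longest chain under Zane Tanaka runs Zane Tanaka → Bea Zhou → Nell Wang → Walden Ueda, which is 3 levels below Zane Tanaka.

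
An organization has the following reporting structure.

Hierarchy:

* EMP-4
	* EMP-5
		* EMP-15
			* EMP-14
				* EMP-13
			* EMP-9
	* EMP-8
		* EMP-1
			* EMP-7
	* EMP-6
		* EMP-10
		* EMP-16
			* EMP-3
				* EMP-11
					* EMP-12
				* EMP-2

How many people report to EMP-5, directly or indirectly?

EMP-5 directly manages EMP-15. Under EMP-15: EMP-9, EMP-14, EMP-13 (3). That's 4 in total.

4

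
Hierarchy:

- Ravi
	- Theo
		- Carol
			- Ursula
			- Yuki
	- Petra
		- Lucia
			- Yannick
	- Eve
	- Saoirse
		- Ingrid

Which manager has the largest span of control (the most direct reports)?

Direct-report counts: Ravi has 4; Saoirse has 1; Petra has 1; Lucia has 1; Theo has 1; Carol has 2. The largest is 4, held by Ravi.

Ravi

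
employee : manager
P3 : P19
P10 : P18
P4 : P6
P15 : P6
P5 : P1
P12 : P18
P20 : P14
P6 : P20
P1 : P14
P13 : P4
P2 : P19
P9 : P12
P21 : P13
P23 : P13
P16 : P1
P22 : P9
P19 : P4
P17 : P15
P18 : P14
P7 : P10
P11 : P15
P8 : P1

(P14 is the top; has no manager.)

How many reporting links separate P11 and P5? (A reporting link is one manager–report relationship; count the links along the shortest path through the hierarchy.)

P11 is 4 levels below P14, and P5 is 2 levels below P14 (their lowest common manager). The shortest path runs up from P11 to P14 and back down to P5: 4 + 2 = 6 links.

6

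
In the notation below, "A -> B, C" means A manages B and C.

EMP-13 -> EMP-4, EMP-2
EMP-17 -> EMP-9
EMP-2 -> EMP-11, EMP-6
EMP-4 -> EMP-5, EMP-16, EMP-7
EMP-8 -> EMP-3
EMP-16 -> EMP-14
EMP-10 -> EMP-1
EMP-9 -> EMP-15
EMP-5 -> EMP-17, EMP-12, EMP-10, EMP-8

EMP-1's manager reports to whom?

EMP-1 reports to EMP-10, and EMP-10 reports to EMP-5. So EMP-1's skip-level manager is EMP-5.

EMP-5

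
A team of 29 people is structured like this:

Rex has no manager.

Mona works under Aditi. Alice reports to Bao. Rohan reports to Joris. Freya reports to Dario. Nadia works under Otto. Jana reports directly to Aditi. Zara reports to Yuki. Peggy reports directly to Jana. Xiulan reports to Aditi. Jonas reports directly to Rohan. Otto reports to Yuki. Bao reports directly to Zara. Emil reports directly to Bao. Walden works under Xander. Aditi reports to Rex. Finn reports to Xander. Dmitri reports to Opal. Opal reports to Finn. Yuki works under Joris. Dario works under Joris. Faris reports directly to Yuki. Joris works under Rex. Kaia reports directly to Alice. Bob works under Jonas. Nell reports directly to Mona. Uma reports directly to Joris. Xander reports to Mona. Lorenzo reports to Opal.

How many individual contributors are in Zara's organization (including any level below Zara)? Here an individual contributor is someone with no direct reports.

2

The people in Zara's organization with no one reporting to them are Emil, Kaia. That is 2.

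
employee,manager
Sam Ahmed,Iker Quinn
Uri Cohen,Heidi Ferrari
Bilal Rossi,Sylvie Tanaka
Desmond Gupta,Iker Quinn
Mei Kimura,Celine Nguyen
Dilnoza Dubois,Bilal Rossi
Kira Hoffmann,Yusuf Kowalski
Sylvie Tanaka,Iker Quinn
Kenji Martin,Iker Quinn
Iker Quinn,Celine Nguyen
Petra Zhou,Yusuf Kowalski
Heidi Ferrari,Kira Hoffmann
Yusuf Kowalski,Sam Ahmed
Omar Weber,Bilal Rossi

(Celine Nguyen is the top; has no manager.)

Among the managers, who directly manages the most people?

Iker Quinn

Direct-report counts: Celine Nguyen has 2; Iker Quinn has 4; Sylvie Tanaka has 1; Bilal Rossi has 2; Sam Ahmed has 1; Yusuf Kowalski has 2; Kira Hoffmann has 1; Heidi Ferrari has 1. The largest is 4, held by Iker Quinn.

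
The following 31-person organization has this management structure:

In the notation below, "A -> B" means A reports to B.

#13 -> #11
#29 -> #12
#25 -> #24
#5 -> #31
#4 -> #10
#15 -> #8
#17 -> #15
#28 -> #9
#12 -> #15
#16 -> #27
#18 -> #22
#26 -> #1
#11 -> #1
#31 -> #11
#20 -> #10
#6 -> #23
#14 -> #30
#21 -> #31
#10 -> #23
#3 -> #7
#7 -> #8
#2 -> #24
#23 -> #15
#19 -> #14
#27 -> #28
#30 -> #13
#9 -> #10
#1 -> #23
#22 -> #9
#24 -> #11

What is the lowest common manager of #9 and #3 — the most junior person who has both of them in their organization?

#9's chain of managers is #10, #23, #15, #8. #3's chain of managers is #7, #8. The first manager that appears in both chains is #8.

#8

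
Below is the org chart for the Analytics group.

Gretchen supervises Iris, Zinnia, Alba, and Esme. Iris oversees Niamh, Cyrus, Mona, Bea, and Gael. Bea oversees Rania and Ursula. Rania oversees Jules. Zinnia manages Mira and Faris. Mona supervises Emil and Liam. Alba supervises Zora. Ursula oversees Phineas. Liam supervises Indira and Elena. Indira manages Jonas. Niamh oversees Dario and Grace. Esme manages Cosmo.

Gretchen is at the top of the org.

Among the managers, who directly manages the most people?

Iris

Direct-report counts: Gretchen has 4; Esme has 1; Alba has 1; Zinnia has 2; Iris has 5; Niamh has 2; Mona has 2; Liam has 2; Indira has 1; Bea has 2; Ursula has 1; Rania has 1. The largest is 5, held by Iris.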